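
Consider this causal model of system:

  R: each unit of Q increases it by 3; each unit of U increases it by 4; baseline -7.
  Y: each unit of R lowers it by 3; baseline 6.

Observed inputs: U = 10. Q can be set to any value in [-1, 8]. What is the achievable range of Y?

-165 to -84

Substituting into the R equation gives R = 3*Q + 33.
Y becomes -9*Q - 93.
Linear in Q, so extremes are at the endpoints: Q = -1 gives Y = -84; Q = 8 gives Y = -165.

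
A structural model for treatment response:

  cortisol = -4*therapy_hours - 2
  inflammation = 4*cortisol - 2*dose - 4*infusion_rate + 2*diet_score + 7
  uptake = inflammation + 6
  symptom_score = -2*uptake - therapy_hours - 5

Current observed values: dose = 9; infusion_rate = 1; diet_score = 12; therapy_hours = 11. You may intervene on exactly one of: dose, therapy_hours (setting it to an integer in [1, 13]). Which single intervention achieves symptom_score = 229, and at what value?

Intervening on dose: symptom_score = 4*dose + 286. Reaching 229 requires dose = -57/4, not an integer.
Intervening on therapy_hours: with other inputs at their observed values, symptom_score = 31*therapy_hours - 19. Solving for 229 gives therapy_hours = 8, within [1, 13].

set therapy_hours = 8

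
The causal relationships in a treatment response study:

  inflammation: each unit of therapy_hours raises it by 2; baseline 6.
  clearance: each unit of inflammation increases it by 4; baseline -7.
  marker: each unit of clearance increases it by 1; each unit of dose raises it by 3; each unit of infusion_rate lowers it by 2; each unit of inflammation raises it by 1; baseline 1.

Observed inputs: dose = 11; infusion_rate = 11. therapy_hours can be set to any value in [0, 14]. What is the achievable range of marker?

35 to 175

Substituting into the clearance equation gives clearance = 8*therapy_hours + 17.
marker becomes 10*therapy_hours + 35.
Linear in therapy_hours, so extremes are at the endpoints: therapy_hours = 0 gives marker = 35; therapy_hours = 14 gives marker = 175.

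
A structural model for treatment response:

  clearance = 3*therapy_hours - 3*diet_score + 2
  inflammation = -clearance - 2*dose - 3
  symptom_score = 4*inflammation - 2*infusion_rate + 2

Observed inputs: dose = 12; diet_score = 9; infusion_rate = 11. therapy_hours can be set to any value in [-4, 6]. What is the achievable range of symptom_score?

-100 to 20

Substituting into the clearance equation gives clearance = 3*therapy_hours - 25.
So inflammation = -3*therapy_hours - 2.
This gives symptom_score = -12*therapy_hours - 28.
Linear in therapy_hours, so extremes are at the endpoints: therapy_hours = -4 gives symptom_score = 20; therapy_hours = 6 gives symptom_score = -100.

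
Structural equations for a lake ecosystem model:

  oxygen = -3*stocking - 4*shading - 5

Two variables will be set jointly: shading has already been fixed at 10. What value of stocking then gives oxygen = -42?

With shading held at 10:
Substituting into the oxygen equation gives oxygen = -3*stocking - 45.
Solve -3*stocking - 45 = -42: stocking = (-42 + 45) / -3 = -1.

stocking = -1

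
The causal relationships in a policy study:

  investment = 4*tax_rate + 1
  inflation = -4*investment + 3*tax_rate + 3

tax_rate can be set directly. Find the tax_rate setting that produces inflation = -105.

tax_rate = 8

Substituting into the inflation equation gives inflation = -13*tax_rate - 1.
Solve -13*tax_rate - 1 = -105: tax_rate = (-105 + 1) / -13 = 8.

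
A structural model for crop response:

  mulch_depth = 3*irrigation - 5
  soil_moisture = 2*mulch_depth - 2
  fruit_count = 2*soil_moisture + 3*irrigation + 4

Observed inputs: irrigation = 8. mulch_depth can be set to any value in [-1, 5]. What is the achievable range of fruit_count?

20 to 44

Intervening on mulch_depth fixes its value directly, overriding its dependence on irrigation.
Substituting into the fruit_count equation gives fruit_count = 4*mulch_depth + 24.
Linear in mulch_depth, so extremes are at the endpoints: mulch_depth = -1 gives fruit_count = 20; mulch_depth = 5 gives fruit_count = 44.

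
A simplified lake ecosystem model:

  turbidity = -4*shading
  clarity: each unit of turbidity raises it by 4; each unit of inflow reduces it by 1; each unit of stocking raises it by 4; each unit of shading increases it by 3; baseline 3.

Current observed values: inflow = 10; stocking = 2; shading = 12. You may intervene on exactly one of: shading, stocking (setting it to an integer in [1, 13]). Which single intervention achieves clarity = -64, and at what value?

Intervening on shading: with other inputs at their observed values, clarity = -13*shading + 1. Solving for -64 gives shading = 5, within [1, 13].
Intervening on stocking: clarity = 4*stocking - 163. Reaching -64 requires stocking = 99/4, not an integer.

set shading = 5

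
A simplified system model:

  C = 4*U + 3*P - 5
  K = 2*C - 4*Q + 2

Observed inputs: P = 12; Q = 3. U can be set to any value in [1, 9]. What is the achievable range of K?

Substituting into the C equation gives C = 4*U + 31.
Substituting into the K equation gives K = 8*U + 52.
Linear in U, so extremes are at the endpoints: U = 1 gives K = 60; U = 9 gives K = 124.

60 to 124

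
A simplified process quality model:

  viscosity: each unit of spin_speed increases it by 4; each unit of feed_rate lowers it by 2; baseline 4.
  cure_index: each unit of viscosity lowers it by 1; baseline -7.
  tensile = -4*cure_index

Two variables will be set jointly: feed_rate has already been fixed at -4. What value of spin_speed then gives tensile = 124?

spin_speed = 3

With feed_rate held at -4:
Substituting into the viscosity equation gives viscosity = 4*spin_speed + 12.
Substituting into the cure_index equation gives cure_index = -4*spin_speed - 19.
Substituting into the tensile equation gives tensile = 16*spin_speed + 76.
Solve 16*spin_speed + 76 = 124: spin_speed = (124 - 76) / 16 = 3.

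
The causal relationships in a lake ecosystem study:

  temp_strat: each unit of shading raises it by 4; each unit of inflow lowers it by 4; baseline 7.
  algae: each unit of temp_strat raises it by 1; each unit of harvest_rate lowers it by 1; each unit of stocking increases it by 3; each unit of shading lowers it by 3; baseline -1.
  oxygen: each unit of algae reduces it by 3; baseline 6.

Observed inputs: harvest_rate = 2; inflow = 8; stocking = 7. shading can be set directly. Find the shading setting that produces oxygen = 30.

Substituting into the temp_strat equation gives temp_strat = 4*shading - 25.
Substituting into the algae equation gives algae = shading - 7.
This gives oxygen = -3*shading + 27.
Solve -3*shading + 27 = 30: shading = (30 - 27) / -3 = -1.

shading = -1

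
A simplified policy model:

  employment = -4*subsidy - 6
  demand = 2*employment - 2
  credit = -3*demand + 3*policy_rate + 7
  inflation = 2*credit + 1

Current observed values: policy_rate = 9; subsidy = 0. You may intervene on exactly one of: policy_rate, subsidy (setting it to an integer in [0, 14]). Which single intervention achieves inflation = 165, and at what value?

Intervening on policy_rate: with other inputs at their observed values, inflation = 6*policy_rate + 99. Solving for 165 gives policy_rate = 11, within [0, 14].
Intervening on subsidy: inflation = 48*subsidy + 153. Reaching 165 requires subsidy = 1/4, not an integer.

set policy_rate = 11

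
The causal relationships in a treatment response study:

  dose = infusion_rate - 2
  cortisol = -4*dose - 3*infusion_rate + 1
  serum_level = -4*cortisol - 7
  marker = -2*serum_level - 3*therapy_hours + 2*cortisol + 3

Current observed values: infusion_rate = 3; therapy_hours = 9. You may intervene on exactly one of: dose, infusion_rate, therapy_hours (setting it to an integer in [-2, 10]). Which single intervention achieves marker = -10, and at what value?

Intervening on dose: with other inputs at their observed values, marker = -40*dose - 90. Solving for -10 gives dose = -2, within [-2, 10].
Intervening on infusion_rate: marker = -70*infusion_rate + 80. Reaching -10 requires infusion_rate = 9/7, not an integer.
Intervening on therapy_hours: marker = -3*therapy_hours - 103. Reaching -10 requires therapy_hours = -31, outside [-2, 10].

set dose = -2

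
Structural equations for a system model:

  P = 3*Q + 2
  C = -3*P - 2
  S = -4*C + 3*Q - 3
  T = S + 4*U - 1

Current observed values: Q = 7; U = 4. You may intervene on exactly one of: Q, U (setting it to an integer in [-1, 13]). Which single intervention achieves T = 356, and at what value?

Intervening on Q: with other inputs at their observed values, T = 39*Q + 44. Solving for 356 gives Q = 8, within [-1, 13].
Intervening on U: T = 4*U + 301. Reaching 356 requires U = 55/4, not an integer.

set Q = 8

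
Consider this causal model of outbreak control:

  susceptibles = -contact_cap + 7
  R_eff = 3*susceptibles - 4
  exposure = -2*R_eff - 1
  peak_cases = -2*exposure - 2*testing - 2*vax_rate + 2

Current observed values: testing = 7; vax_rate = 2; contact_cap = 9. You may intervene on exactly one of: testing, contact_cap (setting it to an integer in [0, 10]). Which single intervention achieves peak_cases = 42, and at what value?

Intervening on testing: peak_cases = -2*testing - 40. Reaching 42 requires testing = -41, outside [0, 10].
Intervening on contact_cap: with other inputs at their observed values, peak_cases = -12*contact_cap + 54. Solving for 42 gives contact_cap = 1, within [0, 10].

set contact_cap = 1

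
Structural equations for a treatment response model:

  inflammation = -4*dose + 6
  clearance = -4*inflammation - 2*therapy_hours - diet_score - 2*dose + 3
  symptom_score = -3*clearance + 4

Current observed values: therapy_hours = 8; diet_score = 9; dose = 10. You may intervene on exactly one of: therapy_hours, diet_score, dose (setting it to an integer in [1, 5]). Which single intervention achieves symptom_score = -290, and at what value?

set diet_score = 5

Intervening on therapy_hours: symptom_score = 6*therapy_hours - 326. Reaching -290 requires therapy_hours = 6, outside [1, 5].
Intervening on diet_score: with other inputs at their observed values, symptom_score = 3*diet_score - 305. Solving for -290 gives diet_score = 5, within [1, 5].
Intervening on dose: symptom_score = -42*dose + 142. Reaching -290 requires dose = 72/7, not an integer.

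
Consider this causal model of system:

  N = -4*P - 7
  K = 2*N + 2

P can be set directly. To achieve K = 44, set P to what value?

P = -7

Substituting into the K equation gives K = -8*P - 12.
Solve -8*P - 12 = 44: P = (44 + 12) / -8 = -7.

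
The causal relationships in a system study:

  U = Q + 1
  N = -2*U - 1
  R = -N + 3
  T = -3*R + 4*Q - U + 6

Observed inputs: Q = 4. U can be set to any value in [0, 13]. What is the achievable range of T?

-81 to 10

Intervening on U fixes its value directly, overriding its dependence on Q.
Substituting into the R equation gives R = 2*U + 4.
Substituting into the T equation gives T = -7*U + 10.
Linear in U, so extremes are at the endpoints: U = 0 gives T = 10; U = 13 gives T = -81.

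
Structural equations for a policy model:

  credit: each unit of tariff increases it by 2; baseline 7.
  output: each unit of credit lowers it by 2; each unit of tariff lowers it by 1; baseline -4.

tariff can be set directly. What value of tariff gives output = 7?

Substituting into the output equation gives output = -5*tariff - 18.
Solve -5*tariff - 18 = 7: tariff = (7 + 18) / -5 = -5.

tariff = -5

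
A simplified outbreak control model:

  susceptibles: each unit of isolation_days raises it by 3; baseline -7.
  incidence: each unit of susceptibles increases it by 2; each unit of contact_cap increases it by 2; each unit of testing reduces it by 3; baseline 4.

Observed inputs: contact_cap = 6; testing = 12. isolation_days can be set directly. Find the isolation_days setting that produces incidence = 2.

isolation_days = 6

Substituting into the incidence equation gives incidence = 6*isolation_days - 34.
Solve 6*isolation_days - 34 = 2: isolation_days = (2 + 34) / 6 = 6.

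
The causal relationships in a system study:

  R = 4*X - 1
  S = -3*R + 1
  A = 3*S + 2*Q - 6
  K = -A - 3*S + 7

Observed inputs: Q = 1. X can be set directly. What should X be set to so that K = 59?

X = 1

Substituting into the S equation gives S = -12*X + 4.
Substituting into the A equation gives A = -36*X + 8.
Substituting into the K equation gives K = 72*X - 13.
Solve 72*X - 13 = 59: X = (59 + 13) / 72 = 1.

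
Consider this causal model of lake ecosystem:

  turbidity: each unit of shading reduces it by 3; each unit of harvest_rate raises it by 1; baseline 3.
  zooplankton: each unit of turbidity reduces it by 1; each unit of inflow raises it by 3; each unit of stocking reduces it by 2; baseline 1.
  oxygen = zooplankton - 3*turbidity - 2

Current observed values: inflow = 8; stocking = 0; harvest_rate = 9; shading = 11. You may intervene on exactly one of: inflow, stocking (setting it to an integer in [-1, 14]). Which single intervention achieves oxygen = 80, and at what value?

Intervening on inflow: with other inputs at their observed values, oxygen = 3*inflow + 83. Solving for 80 gives inflow = -1, within [-1, 14].
Intervening on stocking: oxygen = -2*stocking + 107. Reaching 80 requires stocking = 27/2, not an integer.

set inflow = -1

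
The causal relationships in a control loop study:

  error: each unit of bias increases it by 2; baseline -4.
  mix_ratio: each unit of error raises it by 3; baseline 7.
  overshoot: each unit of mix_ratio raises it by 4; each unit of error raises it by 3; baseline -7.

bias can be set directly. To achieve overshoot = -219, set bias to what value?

bias = -6

Substituting into the mix_ratio equation gives mix_ratio = 6*bias - 5.
Substituting into the overshoot equation gives overshoot = 30*bias - 39.
Solve 30*bias - 39 = -219: bias = (-219 + 39) / 30 = -6.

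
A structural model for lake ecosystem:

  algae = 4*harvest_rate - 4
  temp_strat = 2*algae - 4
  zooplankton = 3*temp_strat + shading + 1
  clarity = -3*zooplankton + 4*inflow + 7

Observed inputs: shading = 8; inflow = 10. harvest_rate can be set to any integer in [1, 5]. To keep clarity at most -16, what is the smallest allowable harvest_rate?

harvest_rate = 2

Substituting into the temp_strat equation gives temp_strat = 8*harvest_rate - 12.
zooplankton becomes 24*harvest_rate - 27.
So clarity = -72*harvest_rate + 128.
Require -72*harvest_rate + 128 ≤ -16, so harvest_rate ≥ 2.
The smallest integer in [1, 5] satisfying this is 2.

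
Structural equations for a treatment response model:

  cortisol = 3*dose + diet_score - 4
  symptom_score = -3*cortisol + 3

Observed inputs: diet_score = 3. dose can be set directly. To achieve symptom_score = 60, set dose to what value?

dose = -6

Substituting into the cortisol equation gives cortisol = 3*dose - 1.
Substituting into the symptom_score equation gives symptom_score = -9*dose + 6.
Solve -9*dose + 6 = 60: dose = (60 - 6) / -9 = -6.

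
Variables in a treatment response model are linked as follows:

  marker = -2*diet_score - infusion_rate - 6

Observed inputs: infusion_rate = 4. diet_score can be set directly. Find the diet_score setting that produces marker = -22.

diet_score = 6

Substituting into the marker equation gives marker = -2*diet_score - 10.
Solve -2*diet_score - 10 = -22: diet_score = (-22 + 10) / -2 = 6.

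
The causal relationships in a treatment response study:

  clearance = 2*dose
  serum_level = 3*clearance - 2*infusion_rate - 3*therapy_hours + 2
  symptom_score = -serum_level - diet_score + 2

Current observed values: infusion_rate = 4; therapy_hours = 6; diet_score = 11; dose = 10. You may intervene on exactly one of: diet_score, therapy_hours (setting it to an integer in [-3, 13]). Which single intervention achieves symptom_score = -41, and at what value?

Intervening on diet_score: with other inputs at their observed values, symptom_score = -diet_score - 34. Solving for -41 gives diet_score = 7, within [-3, 13].
Intervening on therapy_hours: symptom_score = 3*therapy_hours - 63. Reaching -41 requires therapy_hours = 22/3, not an integer.

set diet_score = 7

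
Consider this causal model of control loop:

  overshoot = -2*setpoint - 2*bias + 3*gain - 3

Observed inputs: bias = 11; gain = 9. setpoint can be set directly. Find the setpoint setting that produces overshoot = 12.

setpoint = -5

Substituting into the overshoot equation gives overshoot = -2*setpoint + 2.
Solve -2*setpoint + 2 = 12: setpoint = (12 - 2) / -2 = -5.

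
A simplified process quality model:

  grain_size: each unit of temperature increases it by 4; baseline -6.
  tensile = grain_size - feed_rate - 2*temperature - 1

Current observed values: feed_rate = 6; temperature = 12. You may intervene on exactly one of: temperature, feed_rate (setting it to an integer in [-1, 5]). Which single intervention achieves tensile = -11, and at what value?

set temperature = 1

Intervening on temperature: with other inputs at their observed values, tensile = 2*temperature - 13. Solving for -11 gives temperature = 1, within [-1, 5].
Intervening on feed_rate: tensile = -feed_rate + 17. Reaching -11 requires feed_rate = 28, outside [-1, 5].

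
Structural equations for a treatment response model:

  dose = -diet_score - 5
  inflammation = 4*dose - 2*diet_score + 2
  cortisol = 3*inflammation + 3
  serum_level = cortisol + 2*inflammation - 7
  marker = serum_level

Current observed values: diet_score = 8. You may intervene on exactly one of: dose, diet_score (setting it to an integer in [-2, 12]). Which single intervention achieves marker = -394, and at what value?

set diet_score = 10

Intervening on dose: marker = 20*dose - 74. Reaching -394 requires dose = -16, outside [-2, 12].
Intervening on diet_score: with other inputs at their observed values, marker = -30*diet_score - 94. Solving for -394 gives diet_score = 10, within [-2, 12].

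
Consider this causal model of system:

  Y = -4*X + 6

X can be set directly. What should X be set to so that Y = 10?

Solve -4*X + 6 = 10: X = (10 - 6) / -4 = -1.

X = -1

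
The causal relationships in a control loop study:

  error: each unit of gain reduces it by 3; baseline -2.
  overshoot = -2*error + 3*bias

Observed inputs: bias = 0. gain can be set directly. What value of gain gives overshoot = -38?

Substituting into the overshoot equation gives overshoot = 6*gain + 4.
Solve 6*gain + 4 = -38: gain = (-38 - 4) / 6 = -7.

gain = -7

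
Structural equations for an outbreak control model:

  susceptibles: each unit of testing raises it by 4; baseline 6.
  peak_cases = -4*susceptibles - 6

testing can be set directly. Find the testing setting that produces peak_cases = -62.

testing = 2

Substituting into the peak_cases equation gives peak_cases = -16*testing - 30.
Solve -16*testing - 30 = -62: testing = (-62 + 30) / -16 = 2.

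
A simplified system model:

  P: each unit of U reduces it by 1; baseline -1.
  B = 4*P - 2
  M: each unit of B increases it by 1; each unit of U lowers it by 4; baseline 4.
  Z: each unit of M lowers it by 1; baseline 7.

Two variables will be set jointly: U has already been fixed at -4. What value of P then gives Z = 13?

P = -6

With U held at -4:
Intervening on P fixes its value directly, overriding its dependence on U.
Substituting into the M equation gives M = 4*P + 18.
Substituting into the Z equation gives Z = -4*P - 11.
Solve -4*P - 11 = 13: P = (13 + 11) / -4 = -6.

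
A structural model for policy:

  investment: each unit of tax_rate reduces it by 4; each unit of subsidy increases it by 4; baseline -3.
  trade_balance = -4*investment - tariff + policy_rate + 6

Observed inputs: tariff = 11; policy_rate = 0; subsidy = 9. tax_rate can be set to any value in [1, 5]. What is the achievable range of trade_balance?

Substituting into the investment equation gives investment = -4*tax_rate + 33.
So trade_balance = 16*tax_rate - 137.
Linear in tax_rate, so extremes are at the endpoints: tax_rate = 1 gives trade_balance = -121; tax_rate = 5 gives trade_balance = -57.

-121 to -57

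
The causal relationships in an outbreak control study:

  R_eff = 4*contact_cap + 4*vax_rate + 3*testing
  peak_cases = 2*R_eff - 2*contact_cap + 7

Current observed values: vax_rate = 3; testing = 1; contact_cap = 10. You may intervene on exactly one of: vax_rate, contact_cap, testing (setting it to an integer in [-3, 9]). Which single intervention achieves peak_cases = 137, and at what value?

Intervening on vax_rate: with other inputs at their observed values, peak_cases = 8*vax_rate + 73. Solving for 137 gives vax_rate = 8, within [-3, 9].
Intervening on contact_cap: peak_cases = 6*contact_cap + 37. Reaching 137 requires contact_cap = 50/3, not an integer.
Intervening on testing: peak_cases = 6*testing + 91. Reaching 137 requires testing = 23/3, not an integer.

set vax_rate = 8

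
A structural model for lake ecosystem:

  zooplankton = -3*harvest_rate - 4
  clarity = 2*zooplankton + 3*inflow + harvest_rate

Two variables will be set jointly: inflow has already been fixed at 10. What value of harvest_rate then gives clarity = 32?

With inflow held at 10:
Substituting into the clarity equation gives clarity = -5*harvest_rate + 22.
Solve -5*harvest_rate + 22 = 32: harvest_rate = (32 - 22) / -5 = -2.

harvest_rate = -2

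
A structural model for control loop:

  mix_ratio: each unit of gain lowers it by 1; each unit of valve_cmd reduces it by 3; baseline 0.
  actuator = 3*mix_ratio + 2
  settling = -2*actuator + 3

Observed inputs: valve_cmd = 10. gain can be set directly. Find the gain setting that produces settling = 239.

Substituting into the mix_ratio equation gives mix_ratio = -gain - 30.
actuator becomes -3*gain - 88.
Substituting into the settling equation gives settling = 6*gain + 179.
Solve 6*gain + 179 = 239: gain = (239 - 179) / 6 = 10.

gain = 10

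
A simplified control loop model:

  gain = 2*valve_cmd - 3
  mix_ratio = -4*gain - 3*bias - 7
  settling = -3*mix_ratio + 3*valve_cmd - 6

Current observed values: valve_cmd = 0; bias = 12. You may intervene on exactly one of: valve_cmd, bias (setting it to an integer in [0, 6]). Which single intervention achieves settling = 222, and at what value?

Intervening on valve_cmd: with other inputs at their observed values, settling = 27*valve_cmd + 87. Solving for 222 gives valve_cmd = 5, within [0, 6].
Intervening on bias: settling = 9*bias - 21. Reaching 222 requires bias = 27, outside [0, 6].

set valve_cmd = 5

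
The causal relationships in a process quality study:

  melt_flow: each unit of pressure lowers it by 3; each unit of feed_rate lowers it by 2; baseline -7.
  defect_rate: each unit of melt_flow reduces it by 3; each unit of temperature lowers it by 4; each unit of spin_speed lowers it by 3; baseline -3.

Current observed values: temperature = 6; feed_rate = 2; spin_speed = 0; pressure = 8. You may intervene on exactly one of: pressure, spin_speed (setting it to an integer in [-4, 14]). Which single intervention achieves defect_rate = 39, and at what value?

set spin_speed = 13

Intervening on pressure: defect_rate = 9*pressure + 6. Reaching 39 requires pressure = 11/3, not an integer.
Intervening on spin_speed: with other inputs at their observed values, defect_rate = -3*spin_speed + 78. Solving for 39 gives spin_speed = 13, within [-4, 14].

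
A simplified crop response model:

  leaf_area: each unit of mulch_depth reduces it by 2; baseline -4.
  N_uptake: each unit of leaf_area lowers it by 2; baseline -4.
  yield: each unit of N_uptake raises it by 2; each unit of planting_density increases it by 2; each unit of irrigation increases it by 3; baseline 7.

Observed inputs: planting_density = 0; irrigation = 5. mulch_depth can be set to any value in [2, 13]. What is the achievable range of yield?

Substituting into the N_uptake equation gives N_uptake = 4*mulch_depth + 4.
So yield = 8*mulch_depth + 30.
Linear in mulch_depth, so extremes are at the endpoints: mulch_depth = 2 gives yield = 46; mulch_depth = 13 gives yield = 134.

46 to 134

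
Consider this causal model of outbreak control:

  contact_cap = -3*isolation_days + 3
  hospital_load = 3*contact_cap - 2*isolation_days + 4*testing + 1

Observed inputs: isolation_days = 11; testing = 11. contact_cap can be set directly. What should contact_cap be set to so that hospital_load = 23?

contact_cap = 0

Intervening on contact_cap fixes its value directly, overriding its dependence on isolation_days.
Substituting into the hospital_load equation gives hospital_load = 3*contact_cap + 23.
Solve 3*contact_cap + 23 = 23: contact_cap = (23 - 23) / 3 = 0.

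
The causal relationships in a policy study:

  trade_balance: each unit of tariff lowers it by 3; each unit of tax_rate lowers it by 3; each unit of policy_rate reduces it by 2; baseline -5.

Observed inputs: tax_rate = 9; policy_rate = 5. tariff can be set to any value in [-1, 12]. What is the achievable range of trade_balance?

-78 to -39

Substituting into the trade_balance equation gives trade_balance = -3*tariff - 42.
Linear in tariff, so extremes are at the endpoints: tariff = -1 gives trade_balance = -39; tariff = 12 gives trade_balance = -78.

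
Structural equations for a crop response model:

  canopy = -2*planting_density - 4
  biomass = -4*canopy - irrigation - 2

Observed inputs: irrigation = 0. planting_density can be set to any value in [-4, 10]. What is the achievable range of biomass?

-18 to 94

Substituting into the biomass equation gives biomass = 8*planting_density + 14.
Linear in planting_density, so extremes are at the endpoints: planting_density = -4 gives biomass = -18; planting_density = 10 gives biomass = 94.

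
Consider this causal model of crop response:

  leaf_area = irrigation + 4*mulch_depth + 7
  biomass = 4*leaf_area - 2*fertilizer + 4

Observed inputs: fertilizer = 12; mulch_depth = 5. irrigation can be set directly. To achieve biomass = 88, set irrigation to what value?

irrigation = 0

Substituting into the leaf_area equation gives leaf_area = irrigation + 27.
So biomass = 4*irrigation + 88.
Solve 4*irrigation + 88 = 88: irrigation = (88 - 88) / 4 = 0.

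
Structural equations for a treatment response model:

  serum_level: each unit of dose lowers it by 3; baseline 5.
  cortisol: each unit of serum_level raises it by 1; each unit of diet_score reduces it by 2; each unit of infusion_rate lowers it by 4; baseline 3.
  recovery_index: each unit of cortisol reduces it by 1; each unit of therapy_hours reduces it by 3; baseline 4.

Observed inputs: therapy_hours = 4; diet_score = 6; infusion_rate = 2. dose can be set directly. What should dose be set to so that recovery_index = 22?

dose = 6

Substituting into the cortisol equation gives cortisol = -3*dose - 12.
Substituting into the recovery_index equation gives recovery_index = 3*dose + 4.
Solve 3*dose + 4 = 22: dose = (22 - 4) / 3 = 6.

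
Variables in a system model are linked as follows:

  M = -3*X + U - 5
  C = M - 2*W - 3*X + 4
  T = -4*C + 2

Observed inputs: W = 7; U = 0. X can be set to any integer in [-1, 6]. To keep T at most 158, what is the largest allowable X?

X = 4

Substituting into the M equation gives M = -3*X - 5.
This gives C = -6*X - 15.
T becomes 24*X + 62.
Require 24*X + 62 ≤ 158, so X ≤ 4.
The largest integer in [-1, 6] satisfying this is 4.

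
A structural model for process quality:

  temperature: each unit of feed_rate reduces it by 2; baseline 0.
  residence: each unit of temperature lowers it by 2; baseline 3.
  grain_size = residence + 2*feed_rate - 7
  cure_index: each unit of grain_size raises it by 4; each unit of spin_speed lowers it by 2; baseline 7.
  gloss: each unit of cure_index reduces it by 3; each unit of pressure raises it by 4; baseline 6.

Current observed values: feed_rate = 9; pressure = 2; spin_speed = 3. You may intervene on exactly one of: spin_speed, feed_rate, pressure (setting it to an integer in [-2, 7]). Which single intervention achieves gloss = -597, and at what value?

Intervening on spin_speed: gloss = 6*spin_speed - 607. Reaching -597 requires spin_speed = 5/3, not an integer.
Intervening on feed_rate: gloss = -72*feed_rate + 59. Reaching -597 requires feed_rate = 82/9, not an integer.
Intervening on pressure: with other inputs at their observed values, gloss = 4*pressure - 597. Solving for -597 gives pressure = 0, within [-2, 7].

set pressure = 0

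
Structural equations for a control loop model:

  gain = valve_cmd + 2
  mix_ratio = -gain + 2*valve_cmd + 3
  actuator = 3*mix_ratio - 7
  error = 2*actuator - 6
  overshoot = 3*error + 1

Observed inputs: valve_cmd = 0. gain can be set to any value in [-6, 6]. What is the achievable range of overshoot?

-113 to 103

Intervening on gain fixes its value directly, overriding its dependence on valve_cmd.
Substituting into the mix_ratio equation gives mix_ratio = -gain + 3.
Substituting into the actuator equation gives actuator = -3*gain + 2.
Substituting into the error equation gives error = -6*gain - 2.
So overshoot = -18*gain - 5.
Linear in gain, so extremes are at the endpoints: gain = -6 gives overshoot = 103; gain = 6 gives overshoot = -113.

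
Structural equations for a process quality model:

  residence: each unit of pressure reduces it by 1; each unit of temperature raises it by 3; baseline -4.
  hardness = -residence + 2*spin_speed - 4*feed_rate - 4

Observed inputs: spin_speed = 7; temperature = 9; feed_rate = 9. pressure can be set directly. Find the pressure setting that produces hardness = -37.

Substituting into the residence equation gives residence = -pressure + 23.
This gives hardness = pressure - 49.
Solve pressure - 49 = -37: pressure = (-37 + 49) / 1 = 12.

pressure = 12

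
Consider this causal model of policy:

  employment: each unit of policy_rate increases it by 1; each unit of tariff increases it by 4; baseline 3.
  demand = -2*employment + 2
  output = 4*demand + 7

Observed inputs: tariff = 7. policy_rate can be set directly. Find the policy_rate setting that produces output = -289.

policy_rate = 7

Substituting into the employment equation gives employment = policy_rate + 31.
Substituting into the demand equation gives demand = -2*policy_rate - 60.
Substituting into the output equation gives output = -8*policy_rate - 233.
Solve -8*policy_rate - 233 = -289: policy_rate = (-289 + 233) / -8 = 7.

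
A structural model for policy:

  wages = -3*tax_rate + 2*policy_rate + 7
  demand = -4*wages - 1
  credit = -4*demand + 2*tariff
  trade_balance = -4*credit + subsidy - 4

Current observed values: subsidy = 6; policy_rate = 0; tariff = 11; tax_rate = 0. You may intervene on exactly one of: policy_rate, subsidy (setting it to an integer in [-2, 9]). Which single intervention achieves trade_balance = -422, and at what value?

Intervening on policy_rate: with other inputs at their observed values, trade_balance = -128*policy_rate - 550. Solving for -422 gives policy_rate = -1, within [-2, 9].
Intervening on subsidy: trade_balance = subsidy - 556. Reaching -422 requires subsidy = 134, outside [-2, 9].

set policy_rate = -1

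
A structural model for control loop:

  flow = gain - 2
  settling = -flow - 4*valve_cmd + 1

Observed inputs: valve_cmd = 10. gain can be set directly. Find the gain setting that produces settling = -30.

gain = -7

Substituting into the settling equation gives settling = -gain - 37.
Solve -gain - 37 = -30: gain = (-30 + 37) / -1 = -7.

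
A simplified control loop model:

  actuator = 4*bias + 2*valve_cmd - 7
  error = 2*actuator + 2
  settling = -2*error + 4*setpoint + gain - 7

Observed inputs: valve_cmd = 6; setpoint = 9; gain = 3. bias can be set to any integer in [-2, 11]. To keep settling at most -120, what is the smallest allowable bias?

bias = 8

Substituting into the actuator equation gives actuator = 4*bias + 5.
This gives error = 8*bias + 12.
settling becomes -16*bias + 8.
Require -16*bias + 8 ≤ -120, so bias ≥ 8.
The smallest integer in [-2, 11] satisfying this is 8.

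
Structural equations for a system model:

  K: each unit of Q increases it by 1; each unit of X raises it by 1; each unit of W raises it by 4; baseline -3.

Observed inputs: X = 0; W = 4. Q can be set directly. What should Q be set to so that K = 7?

Substituting into the K equation gives K = Q + 13.
Solve Q + 13 = 7: Q = (7 - 13) / 1 = -6.

Q = -6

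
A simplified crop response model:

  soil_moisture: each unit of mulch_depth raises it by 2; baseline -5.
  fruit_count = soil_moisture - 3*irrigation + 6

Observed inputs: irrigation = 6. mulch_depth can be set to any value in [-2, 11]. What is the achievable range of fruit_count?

-21 to 5

Substituting into the fruit_count equation gives fruit_count = 2*mulch_depth - 17.
Linear in mulch_depth, so extremes are at the endpoints: mulch_depth = -2 gives fruit_count = -21; mulch_depth = 11 gives fruit_count = 5.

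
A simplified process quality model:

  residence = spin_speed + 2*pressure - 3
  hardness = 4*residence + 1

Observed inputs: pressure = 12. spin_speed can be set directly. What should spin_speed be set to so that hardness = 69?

spin_speed = -4

Substituting into the residence equation gives residence = spin_speed + 21.
hardness becomes 4*spin_speed + 85.
Solve 4*spin_speed + 85 = 69: spin_speed = (69 - 85) / 4 = -4.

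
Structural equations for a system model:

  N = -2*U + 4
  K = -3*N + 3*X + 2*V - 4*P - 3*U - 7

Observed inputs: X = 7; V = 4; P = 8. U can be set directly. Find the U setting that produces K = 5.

U = 9

Substituting into the K equation gives K = 3*U - 22.
Solve 3*U - 22 = 5: U = (5 + 22) / 3 = 9.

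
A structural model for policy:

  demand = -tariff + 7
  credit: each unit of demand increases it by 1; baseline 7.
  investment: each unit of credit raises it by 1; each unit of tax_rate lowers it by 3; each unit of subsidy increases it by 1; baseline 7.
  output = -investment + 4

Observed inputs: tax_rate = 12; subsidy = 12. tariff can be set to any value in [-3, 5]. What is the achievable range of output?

Substituting into the credit equation gives credit = -tariff + 14.
Substituting into the investment equation gives investment = -tariff - 3.
output becomes tariff + 7.
Linear in tariff, so extremes are at the endpoints: tariff = -3 gives output = 4; tariff = 5 gives output = 12.

4 to 12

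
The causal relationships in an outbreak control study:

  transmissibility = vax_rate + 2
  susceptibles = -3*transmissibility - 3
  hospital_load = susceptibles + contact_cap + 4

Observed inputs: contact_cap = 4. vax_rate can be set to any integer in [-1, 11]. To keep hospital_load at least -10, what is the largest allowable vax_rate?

vax_rate = 3

Substituting into the susceptibles equation gives susceptibles = -3*vax_rate - 9.
Substituting into the hospital_load equation gives hospital_load = -3*vax_rate - 1.
Require -3*vax_rate - 1 ≥ -10, so vax_rate ≤ 3.
The largest integer in [-1, 11] satisfying this is 3.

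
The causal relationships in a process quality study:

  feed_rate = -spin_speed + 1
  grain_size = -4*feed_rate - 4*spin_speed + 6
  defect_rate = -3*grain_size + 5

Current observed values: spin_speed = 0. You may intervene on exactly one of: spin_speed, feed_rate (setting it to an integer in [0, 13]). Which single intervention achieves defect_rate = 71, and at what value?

Intervening on spin_speed: the paths from spin_speed to defect_rate cancel (net effect zero), leaving defect_rate = -1; 71 is unreachable this way.
Intervening on feed_rate: with other inputs at their observed values, defect_rate = 12*feed_rate - 13. Solving for 71 gives feed_rate = 7, within [0, 13].

set feed_rate = 7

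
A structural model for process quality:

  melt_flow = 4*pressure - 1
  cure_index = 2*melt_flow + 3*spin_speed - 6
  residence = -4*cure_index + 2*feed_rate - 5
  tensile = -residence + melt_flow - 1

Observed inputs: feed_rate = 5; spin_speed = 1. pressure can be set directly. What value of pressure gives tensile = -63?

Substituting into the cure_index equation gives cure_index = 8*pressure - 5.
Substituting into the residence equation gives residence = -32*pressure + 25.
Substituting into the tensile equation gives tensile = 36*pressure - 27.
Solve 36*pressure - 27 = -63: pressure = (-63 + 27) / 36 = -1.

pressure = -1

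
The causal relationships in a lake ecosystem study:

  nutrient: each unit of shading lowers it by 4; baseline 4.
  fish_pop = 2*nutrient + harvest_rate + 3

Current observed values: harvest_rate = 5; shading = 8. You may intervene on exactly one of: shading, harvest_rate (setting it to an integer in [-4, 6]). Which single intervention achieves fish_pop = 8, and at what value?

set shading = 1

Intervening on shading: with other inputs at their observed values, fish_pop = -8*shading + 16. Solving for 8 gives shading = 1, within [-4, 6].
Intervening on harvest_rate: fish_pop = harvest_rate - 53. Reaching 8 requires harvest_rate = 61, outside [-4, 6].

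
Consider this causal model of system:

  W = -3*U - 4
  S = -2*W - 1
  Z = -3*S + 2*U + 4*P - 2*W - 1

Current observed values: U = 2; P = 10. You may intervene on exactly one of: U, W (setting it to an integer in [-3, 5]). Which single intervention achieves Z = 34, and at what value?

set W = -3

Intervening on U: Z = -10*U + 26. Reaching 34 requires U = -4/5, not an integer.
Intervening on W: with other inputs at their observed values, Z = 4*W + 46. Solving for 34 gives W = -3, within [-3, 5].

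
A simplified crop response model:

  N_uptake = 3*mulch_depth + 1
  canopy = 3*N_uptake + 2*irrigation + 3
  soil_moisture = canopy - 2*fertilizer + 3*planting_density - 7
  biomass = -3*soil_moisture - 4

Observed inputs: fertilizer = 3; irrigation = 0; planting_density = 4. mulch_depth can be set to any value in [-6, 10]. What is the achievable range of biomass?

-289 to 143

Substituting into the canopy equation gives canopy = 9*mulch_depth + 6.
Substituting into the soil_moisture equation gives soil_moisture = 9*mulch_depth + 5.
biomass becomes -27*mulch_depth - 19.
Linear in mulch_depth, so extremes are at the endpoints: mulch_depth = -6 gives biomass = 143; mulch_depth = 10 gives biomass = -289.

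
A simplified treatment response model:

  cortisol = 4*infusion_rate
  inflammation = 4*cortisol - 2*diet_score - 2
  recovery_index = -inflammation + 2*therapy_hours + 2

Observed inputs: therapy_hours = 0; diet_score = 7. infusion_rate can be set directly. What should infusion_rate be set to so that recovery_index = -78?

infusion_rate = 6

Substituting into the inflammation equation gives inflammation = 16*infusion_rate - 16.
So recovery_index = -16*infusion_rate + 18.
Solve -16*infusion_rate + 18 = -78: infusion_rate = (-78 - 18) / -16 = 6.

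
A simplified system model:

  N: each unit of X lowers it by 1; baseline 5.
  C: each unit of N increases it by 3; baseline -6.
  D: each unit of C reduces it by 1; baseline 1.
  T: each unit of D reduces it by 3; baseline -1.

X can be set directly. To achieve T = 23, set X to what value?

Substituting into the C equation gives C = -3*X + 9.
This gives D = 3*X - 8.
So T = -9*X + 23.
Solve -9*X + 23 = 23: X = (23 - 23) / -9 = 0.

X = 0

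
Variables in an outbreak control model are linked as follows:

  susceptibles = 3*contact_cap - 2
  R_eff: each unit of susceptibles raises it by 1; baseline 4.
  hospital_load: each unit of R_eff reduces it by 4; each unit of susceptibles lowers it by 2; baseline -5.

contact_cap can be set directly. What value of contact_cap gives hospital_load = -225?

contact_cap = 12

Substituting into the R_eff equation gives R_eff = 3*contact_cap + 2.
Substituting into the hospital_load equation gives hospital_load = -18*contact_cap - 9.
Solve -18*contact_cap - 9 = -225: contact_cap = (-225 + 9) / -18 = 12.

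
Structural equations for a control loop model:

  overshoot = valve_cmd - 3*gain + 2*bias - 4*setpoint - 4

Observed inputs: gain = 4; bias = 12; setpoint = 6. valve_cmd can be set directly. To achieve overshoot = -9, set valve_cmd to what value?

Substituting into the overshoot equation gives overshoot = valve_cmd - 16.
Solve valve_cmd - 16 = -9: valve_cmd = (-9 + 16) / 1 = 7.

valve_cmd = 7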